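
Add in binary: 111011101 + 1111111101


Align and add column by column (LSB to MSB, carry propagating):
  00111011101
+ 01111111101
  -----------
  col 0: 1 + 1 + 0 (carry in) = 2 → bit 0, carry out 1
  col 1: 0 + 0 + 1 (carry in) = 1 → bit 1, carry out 0
  col 2: 1 + 1 + 0 (carry in) = 2 → bit 0, carry out 1
  col 3: 1 + 1 + 1 (carry in) = 3 → bit 1, carry out 1
  col 4: 1 + 1 + 1 (carry in) = 3 → bit 1, carry out 1
  col 5: 0 + 1 + 1 (carry in) = 2 → bit 0, carry out 1
  col 6: 1 + 1 + 1 (carry in) = 3 → bit 1, carry out 1
  col 7: 1 + 1 + 1 (carry in) = 3 → bit 1, carry out 1
  col 8: 1 + 1 + 1 (carry in) = 3 → bit 1, carry out 1
  col 9: 0 + 1 + 1 (carry in) = 2 → bit 0, carry out 1
  col 10: 0 + 0 + 1 (carry in) = 1 → bit 1, carry out 0
Reading bits MSB→LSB: 10111011010
Strip leading zeros: 10111011010
= 10111011010


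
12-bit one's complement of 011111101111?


Original: 011111101111
Invert all bits:
  bit 0: 0 → 1
  bit 1: 1 → 0
  bit 2: 1 → 0
  bit 3: 1 → 0
  bit 4: 1 → 0
  bit 5: 1 → 0
  bit 6: 1 → 0
  bit 7: 0 → 1
  bit 8: 1 → 0
  bit 9: 1 → 0
  bit 10: 1 → 0
  bit 11: 1 → 0
= 100000010000


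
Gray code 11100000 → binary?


Gray code: 11100000
MSB stays the same: 1
Each subsequent bit = prev_binary XOR current_gray:
  B[1] = 1 XOR 1 = 0
  B[2] = 0 XOR 1 = 1
  B[3] = 1 XOR 0 = 1
  B[4] = 1 XOR 0 = 1
  B[5] = 1 XOR 0 = 1
  B[6] = 1 XOR 0 = 1
  B[7] = 1 XOR 0 = 1
= 10111111 (191 decimal)


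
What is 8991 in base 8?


Divide by 8 repeatedly:
8991 ÷ 8 = 1123 remainder 7
1123 ÷ 8 = 140 remainder 3
140 ÷ 8 = 17 remainder 4
17 ÷ 8 = 2 remainder 1
2 ÷ 8 = 0 remainder 2
Reading remainders bottom-up:
= 0o21437


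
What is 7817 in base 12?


Divide by 12 repeatedly:
7817 ÷ 12 = 651 remainder 5
651 ÷ 12 = 54 remainder 3
54 ÷ 12 = 4 remainder 6
4 ÷ 12 = 0 remainder 4
Reading remainders bottom-up:
= 4635


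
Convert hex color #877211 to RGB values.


Hex: #877211
R = 87₁₆ = 135
G = 72₁₆ = 114
B = 11₁₆ = 17
= RGB(135, 114, 17)


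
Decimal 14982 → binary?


Divide by 2 repeatedly:
14982 ÷ 2 = 7491 remainder 0
7491 ÷ 2 = 3745 remainder 1
3745 ÷ 2 = 1872 remainder 1
1872 ÷ 2 = 936 remainder 0
936 ÷ 2 = 468 remainder 0
468 ÷ 2 = 234 remainder 0
234 ÷ 2 = 117 remainder 0
117 ÷ 2 = 58 remainder 1
58 ÷ 2 = 29 remainder 0
29 ÷ 2 = 14 remainder 1
14 ÷ 2 = 7 remainder 0
7 ÷ 2 = 3 remainder 1
3 ÷ 2 = 1 remainder 1
1 ÷ 2 = 0 remainder 1
Reading remainders bottom-up:
= 11101010000110


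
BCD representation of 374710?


Each digit → 4-bit binary:
  3 → 0011
  7 → 0111
  4 → 0100
  7 → 0111
  1 → 0001
  0 → 0000
= 0011 0111 0100 0111 0001 0000


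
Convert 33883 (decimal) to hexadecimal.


Divide by 16 repeatedly:
33883 ÷ 16 = 2117 remainder 11 (B)
2117 ÷ 16 = 132 remainder 5 (5)
132 ÷ 16 = 8 remainder 4 (4)
8 ÷ 16 = 0 remainder 8 (8)
Reading remainders bottom-up:
= 0x845B


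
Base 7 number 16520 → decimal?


Positional values (base 7):
  0 × 7^0 = 0 × 1 = 0
  2 × 7^1 = 2 × 7 = 14
  5 × 7^2 = 5 × 49 = 245
  6 × 7^3 = 6 × 343 = 2058
  1 × 7^4 = 1 × 2401 = 2401
Sum = 0 + 14 + 245 + 2058 + 2401
= 4718


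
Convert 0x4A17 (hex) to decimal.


Positional values:
Position 0: 7 × 16^0 = 7 × 1 = 7
Position 1: 1 × 16^1 = 1 × 16 = 16
Position 2: A × 16^2 = 10 × 256 = 2560
Position 3: 4 × 16^3 = 4 × 4096 = 16384
Sum = 7 + 16 + 2560 + 16384
= 18967


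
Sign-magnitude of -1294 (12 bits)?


Sign bit: 1 (negative)
Magnitude: 1294 = 10100001110
= 110100001110


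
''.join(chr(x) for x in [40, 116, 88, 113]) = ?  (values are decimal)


Codes (decimal): 40 116 88 113
Per-code ASCII lookup:
  40  (special character) → '('
  116  (range 97-122: lowercase, 116 - 97 = 19) → 't'
  88  (range 65-90: uppercase, 88 - 65 = 23) → 'X'
  113  (range 97-122: lowercase, 113 - 97 = 16) → 'q'
= '(tXq'


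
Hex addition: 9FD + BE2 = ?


Align and add column by column (LSB to MSB, each column mod 16 with carry):
  09FD
+ 0BE2
  ----
  col 0: D(13) + 2(2) + 0 (carry in) = 15 → F(15), carry out 0
  col 1: F(15) + E(14) + 0 (carry in) = 29 → D(13), carry out 1
  col 2: 9(9) + B(11) + 1 (carry in) = 21 → 5(5), carry out 1
  col 3: 0(0) + 0(0) + 1 (carry in) = 1 → 1(1), carry out 0
Reading digits MSB→LSB: 15DF
Strip leading zeros: 15DF
= 0x15DF


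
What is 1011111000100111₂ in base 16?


Group into 4-bit nibbles: 1011111000100111
  1011 = B
  1110 = E
  0010 = 2
  0111 = 7
= 0xBE27


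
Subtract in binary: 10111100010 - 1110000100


Align and subtract column by column (LSB to MSB, borrowing when needed):
  10111100010
- 01110000100
  -----------
  col 0: (0 - 0 borrow-in) - 0 → 0 - 0 = 0, borrow out 0
  col 1: (1 - 0 borrow-in) - 0 → 1 - 0 = 1, borrow out 0
  col 2: (0 - 0 borrow-in) - 1 → borrow from next column: (0+2) - 1 = 1, borrow out 1
  col 3: (0 - 1 borrow-in) - 0 → borrow from next column: (-1+2) - 0 = 1, borrow out 1
  col 4: (0 - 1 borrow-in) - 0 → borrow from next column: (-1+2) - 0 = 1, borrow out 1
  col 5: (1 - 1 borrow-in) - 0 → 0 - 0 = 0, borrow out 0
  col 6: (1 - 0 borrow-in) - 0 → 1 - 0 = 1, borrow out 0
  col 7: (1 - 0 borrow-in) - 1 → 1 - 1 = 0, borrow out 0
  col 8: (1 - 0 borrow-in) - 1 → 1 - 1 = 0, borrow out 0
  col 9: (0 - 0 borrow-in) - 1 → borrow from next column: (0+2) - 1 = 1, borrow out 1
  col 10: (1 - 1 borrow-in) - 0 → 0 - 0 = 0, borrow out 0
Reading bits MSB→LSB: 01001011110
Strip leading zeros: 1001011110
= 1001011110


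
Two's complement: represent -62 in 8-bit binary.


Original: 00111110
Step 1 - Invert all bits: 11000001
Step 2 - Add 1: 11000001 + 1
= 11000010 (represents -62)


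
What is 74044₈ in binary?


Each octal digit → 3 binary bits:
  7 = 111
  4 = 100
  0 = 000
  4 = 100
  4 = 100
Concatenate: 111 100 000 100 100
= 111100000100100


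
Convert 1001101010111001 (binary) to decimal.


Positional values:
Bit 0: 1 × 2^0 = 1
Bit 3: 1 × 2^3 = 8
Bit 4: 1 × 2^4 = 16
Bit 5: 1 × 2^5 = 32
Bit 7: 1 × 2^7 = 128
Bit 9: 1 × 2^9 = 512
Bit 11: 1 × 2^11 = 2048
Bit 12: 1 × 2^12 = 4096
Bit 15: 1 × 2^15 = 32768
Sum = 1 + 8 + 16 + 32 + 128 + 512 + 2048 + 4096 + 32768
= 39609


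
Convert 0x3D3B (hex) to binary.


Each hex digit → 4 binary bits:
  3 = 0011
  D = 1101
  3 = 0011
  B = 1011
Concatenate: 0011 1101 0011 1011
= 0011110100111011


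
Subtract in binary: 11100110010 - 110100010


Align and subtract column by column (LSB to MSB, borrowing when needed):
  11100110010
- 00110100010
  -----------
  col 0: (0 - 0 borrow-in) - 0 → 0 - 0 = 0, borrow out 0
  col 1: (1 - 0 borrow-in) - 1 → 1 - 1 = 0, borrow out 0
  col 2: (0 - 0 borrow-in) - 0 → 0 - 0 = 0, borrow out 0
  col 3: (0 - 0 borrow-in) - 0 → 0 - 0 = 0, borrow out 0
  col 4: (1 - 0 borrow-in) - 0 → 1 - 0 = 1, borrow out 0
  col 5: (1 - 0 borrow-in) - 1 → 1 - 1 = 0, borrow out 0
  col 6: (0 - 0 borrow-in) - 0 → 0 - 0 = 0, borrow out 0
  col 7: (0 - 0 borrow-in) - 1 → borrow from next column: (0+2) - 1 = 1, borrow out 1
  col 8: (1 - 1 borrow-in) - 1 → borrow from next column: (0+2) - 1 = 1, borrow out 1
  col 9: (1 - 1 borrow-in) - 0 → 0 - 0 = 0, borrow out 0
  col 10: (1 - 0 borrow-in) - 0 → 1 - 0 = 1, borrow out 0
Reading bits MSB→LSB: 10110010000
Strip leading zeros: 10110010000
= 10110010000


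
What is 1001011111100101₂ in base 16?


Group into 4-bit nibbles: 1001011111100101
  1001 = 9
  0111 = 7
  1110 = E
  0101 = 5
= 0x97E5


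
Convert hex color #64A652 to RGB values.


Hex: #64A652
R = 64₁₆ = 100
G = A6₁₆ = 166
B = 52₁₆ = 82
= RGB(100, 166, 82)


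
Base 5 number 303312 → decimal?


Positional values (base 5):
  2 × 5^0 = 2 × 1 = 2
  1 × 5^1 = 1 × 5 = 5
  3 × 5^2 = 3 × 25 = 75
  3 × 5^3 = 3 × 125 = 375
  0 × 5^4 = 0 × 625 = 0
  3 × 5^5 = 3 × 3125 = 9375
Sum = 2 + 5 + 75 + 375 + 0 + 9375
= 9832


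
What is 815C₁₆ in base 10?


Positional values:
Position 0: C × 16^0 = 12 × 1 = 12
Position 1: 5 × 16^1 = 5 × 16 = 80
Position 2: 1 × 16^2 = 1 × 256 = 256
Position 3: 8 × 16^3 = 8 × 4096 = 32768
Sum = 12 + 80 + 256 + 32768
= 33116


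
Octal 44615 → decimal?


Positional values:
Position 0: 5 × 8^0 = 5
Position 1: 1 × 8^1 = 8
Position 2: 6 × 8^2 = 384
Position 3: 4 × 8^3 = 2048
Position 4: 4 × 8^4 = 16384
Sum = 5 + 8 + 384 + 2048 + 16384
= 18829


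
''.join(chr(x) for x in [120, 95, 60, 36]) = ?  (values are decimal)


Codes (decimal): 120 95 60 36
Per-code ASCII lookup:
  120  (range 97-122: lowercase, 120 - 97 = 23) → 'x'
  95  (special character) → '_'
  60  (special character) → '<'
  36  (special character) → '$'
= 'x_<$'


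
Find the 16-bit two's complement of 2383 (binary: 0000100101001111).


Original: 0000100101001111
Step 1 - Invert all bits: 1111011010110000
Step 2 - Add 1: 1111011010110000 + 1
= 1111011010110001 (represents -2383)


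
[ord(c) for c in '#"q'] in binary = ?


String: '#"q'  (3 characters)
Per-character ASCII lookup:
  '#': special character: '#' = 35 → 100011
  '"': special character: '"' = 34 → 100010
  'q': lowercase starts at 97: 'q' = 97 + 16 = 113 → 1110001
= 100011 100010 1110001


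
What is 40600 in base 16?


Divide by 16 repeatedly:
40600 ÷ 16 = 2537 remainder 8 (8)
2537 ÷ 16 = 158 remainder 9 (9)
158 ÷ 16 = 9 remainder 14 (E)
9 ÷ 16 = 0 remainder 9 (9)
Reading remainders bottom-up:
= 0x9E98


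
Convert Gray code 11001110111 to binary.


Gray code: 11001110111
MSB stays the same: 1
Each subsequent bit = prev_binary XOR current_gray:
  B[1] = 1 XOR 1 = 0
  B[2] = 0 XOR 0 = 0
  B[3] = 0 XOR 0 = 0
  B[4] = 0 XOR 1 = 1
  B[5] = 1 XOR 1 = 0
  B[6] = 0 XOR 1 = 1
  B[7] = 1 XOR 0 = 1
  B[8] = 1 XOR 1 = 0
  B[9] = 0 XOR 1 = 1
  B[10] = 1 XOR 1 = 0
= 10001011010 (1114 decimal)


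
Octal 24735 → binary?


Each octal digit → 3 binary bits:
  2 = 010
  4 = 100
  7 = 111
  3 = 011
  5 = 101
Concatenate: 010 100 111 011 101
= 010100111011101


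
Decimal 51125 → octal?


Divide by 8 repeatedly:
51125 ÷ 8 = 6390 remainder 5
6390 ÷ 8 = 798 remainder 6
798 ÷ 8 = 99 remainder 6
99 ÷ 8 = 12 remainder 3
12 ÷ 8 = 1 remainder 4
1 ÷ 8 = 0 remainder 1
Reading remainders bottom-up:
= 0o143665


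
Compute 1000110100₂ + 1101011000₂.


Align and add column by column (LSB to MSB, carry propagating):
  01000110100
+ 01101011000
  -----------
  col 0: 0 + 0 + 0 (carry in) = 0 → bit 0, carry out 0
  col 1: 0 + 0 + 0 (carry in) = 0 → bit 0, carry out 0
  col 2: 1 + 0 + 0 (carry in) = 1 → bit 1, carry out 0
  col 3: 0 + 1 + 0 (carry in) = 1 → bit 1, carry out 0
  col 4: 1 + 1 + 0 (carry in) = 2 → bit 0, carry out 1
  col 5: 1 + 0 + 1 (carry in) = 2 → bit 0, carry out 1
  col 6: 0 + 1 + 1 (carry in) = 2 → bit 0, carry out 1
  col 7: 0 + 0 + 1 (carry in) = 1 → bit 1, carry out 0
  col 8: 0 + 1 + 0 (carry in) = 1 → bit 1, carry out 0
  col 9: 1 + 1 + 0 (carry in) = 2 → bit 0, carry out 1
  col 10: 0 + 0 + 1 (carry in) = 1 → bit 1, carry out 0
Reading bits MSB→LSB: 10110001100
Strip leading zeros: 10110001100
= 10110001100


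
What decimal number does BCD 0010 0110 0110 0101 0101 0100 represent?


Each 4-bit group → digit:
  0010 → 2
  0110 → 6
  0110 → 6
  0101 → 5
  0101 → 5
  0100 → 4
= 266554


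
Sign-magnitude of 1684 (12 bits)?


Sign bit: 0 (positive)
Magnitude: 1684 = 11010010100
= 011010010100


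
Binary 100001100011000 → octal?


Group into 3-bit groups: 100001100011000
  100 = 4
  001 = 1
  100 = 4
  011 = 3
  000 = 0
= 0o41430


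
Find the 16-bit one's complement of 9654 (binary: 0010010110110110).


Original: 0010010110110110
Invert all bits:
  bit 0: 0 → 1
  bit 1: 0 → 1
  bit 2: 1 → 0
  bit 3: 0 → 1
  bit 4: 0 → 1
  bit 5: 1 → 0
  bit 6: 0 → 1
  bit 7: 1 → 0
  bit 8: 1 → 0
  bit 9: 0 → 1
  bit 10: 1 → 0
  bit 11: 1 → 0
  bit 12: 0 → 1
  bit 13: 1 → 0
  bit 14: 1 → 0
  bit 15: 0 → 1
= 1101101001001001


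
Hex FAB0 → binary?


Each hex digit → 4 binary bits:
  F = 1111
  A = 1010
  B = 1011
  0 = 0000
Concatenate: 1111 1010 1011 0000
= 1111101010110000


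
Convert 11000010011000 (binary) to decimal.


Positional values:
Bit 3: 1 × 2^3 = 8
Bit 4: 1 × 2^4 = 16
Bit 7: 1 × 2^7 = 128
Bit 12: 1 × 2^12 = 4096
Bit 13: 1 × 2^13 = 8192
Sum = 8 + 16 + 128 + 4096 + 8192
= 12440


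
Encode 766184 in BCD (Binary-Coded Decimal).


Each digit → 4-bit binary:
  7 → 0111
  6 → 0110
  6 → 0110
  1 → 0001
  8 → 1000
  4 → 0100
= 0111 0110 0110 0001 1000 0100


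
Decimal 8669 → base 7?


Divide by 7 repeatedly:
8669 ÷ 7 = 1238 remainder 3
1238 ÷ 7 = 176 remainder 6
176 ÷ 7 = 25 remainder 1
25 ÷ 7 = 3 remainder 4
3 ÷ 7 = 0 remainder 3
Reading remainders bottom-up:
= 34163


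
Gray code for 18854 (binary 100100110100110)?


Binary: 100100110100110
Gray code: G = B XOR (B >> 1)
B >> 1 = 010010011010011
100100110100110 XOR 010010011010011:
  1 XOR 0 = 1
  0 XOR 1 = 1
  0 XOR 0 = 0
  1 XOR 0 = 1
  0 XOR 1 = 1
  0 XOR 0 = 0
  1 XOR 0 = 1
  1 XOR 1 = 0
  0 XOR 1 = 1
  1 XOR 0 = 1
  0 XOR 1 = 1
  0 XOR 0 = 0
  1 XOR 0 = 1
  1 XOR 1 = 0
  0 XOR 1 = 1
= 110110101110101


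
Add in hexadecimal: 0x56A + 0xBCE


Align and add column by column (LSB to MSB, each column mod 16 with carry):
  056A
+ 0BCE
  ----
  col 0: A(10) + E(14) + 0 (carry in) = 24 → 8(8), carry out 1
  col 1: 6(6) + C(12) + 1 (carry in) = 19 → 3(3), carry out 1
  col 2: 5(5) + B(11) + 1 (carry in) = 17 → 1(1), carry out 1
  col 3: 0(0) + 0(0) + 1 (carry in) = 1 → 1(1), carry out 0
Reading digits MSB→LSB: 1138
Strip leading zeros: 1138
= 0x1138


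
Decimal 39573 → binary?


Divide by 2 repeatedly:
39573 ÷ 2 = 19786 remainder 1
19786 ÷ 2 = 9893 remainder 0
9893 ÷ 2 = 4946 remainder 1
4946 ÷ 2 = 2473 remainder 0
2473 ÷ 2 = 1236 remainder 1
1236 ÷ 2 = 618 remainder 0
618 ÷ 2 = 309 remainder 0
309 ÷ 2 = 154 remainder 1
154 ÷ 2 = 77 remainder 0
77 ÷ 2 = 38 remainder 1
38 ÷ 2 = 19 remainder 0
19 ÷ 2 = 9 remainder 1
9 ÷ 2 = 4 remainder 1
4 ÷ 2 = 2 remainder 0
2 ÷ 2 = 1 remainder 0
1 ÷ 2 = 0 remainder 1
Reading remainders bottom-up:
= 1001101010010101


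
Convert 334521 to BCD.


Each digit → 4-bit binary:
  3 → 0011
  3 → 0011
  4 → 0100
  5 → 0101
  2 → 0010
  1 → 0001
= 0011 0011 0100 0101 0010 0001


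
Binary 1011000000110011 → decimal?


Positional values:
Bit 0: 1 × 2^0 = 1
Bit 1: 1 × 2^1 = 2
Bit 4: 1 × 2^4 = 16
Bit 5: 1 × 2^5 = 32
Bit 12: 1 × 2^12 = 4096
Bit 13: 1 × 2^13 = 8192
Bit 15: 1 × 2^15 = 32768
Sum = 1 + 2 + 16 + 32 + 4096 + 8192 + 32768
= 45107


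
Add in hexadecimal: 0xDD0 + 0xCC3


Align and add column by column (LSB to MSB, each column mod 16 with carry):
  0DD0
+ 0CC3
  ----
  col 0: 0(0) + 3(3) + 0 (carry in) = 3 → 3(3), carry out 0
  col 1: D(13) + C(12) + 0 (carry in) = 25 → 9(9), carry out 1
  col 2: D(13) + C(12) + 1 (carry in) = 26 → A(10), carry out 1
  col 3: 0(0) + 0(0) + 1 (carry in) = 1 → 1(1), carry out 0
Reading digits MSB→LSB: 1A93
Strip leading zeros: 1A93
= 0x1A93


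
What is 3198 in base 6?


Divide by 6 repeatedly:
3198 ÷ 6 = 533 remainder 0
533 ÷ 6 = 88 remainder 5
88 ÷ 6 = 14 remainder 4
14 ÷ 6 = 2 remainder 2
2 ÷ 6 = 0 remainder 2
Reading remainders bottom-up:
= 22450


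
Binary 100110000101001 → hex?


Group into 4-bit nibbles: 0100110000101001
  0100 = 4
  1100 = C
  0010 = 2
  1001 = 9
= 0x4C29


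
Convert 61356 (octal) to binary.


Each octal digit → 3 binary bits:
  6 = 110
  1 = 001
  3 = 011
  5 = 101
  6 = 110
Concatenate: 110 001 011 101 110
= 110001011101110


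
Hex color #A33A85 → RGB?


Hex: #A33A85
R = A3₁₆ = 163
G = 3A₁₆ = 58
B = 85₁₆ = 133
= RGB(163, 58, 133)


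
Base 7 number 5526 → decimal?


Positional values (base 7):
  6 × 7^0 = 6 × 1 = 6
  2 × 7^1 = 2 × 7 = 14
  5 × 7^2 = 5 × 49 = 245
  5 × 7^3 = 5 × 343 = 1715
Sum = 6 + 14 + 245 + 1715
= 1980


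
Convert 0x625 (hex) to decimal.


Positional values:
Position 0: 5 × 16^0 = 5 × 1 = 5
Position 1: 2 × 16^1 = 2 × 16 = 32
Position 2: 6 × 16^2 = 6 × 256 = 1536
Sum = 5 + 32 + 1536
= 1573


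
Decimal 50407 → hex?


Divide by 16 repeatedly:
50407 ÷ 16 = 3150 remainder 7 (7)
3150 ÷ 16 = 196 remainder 14 (E)
196 ÷ 16 = 12 remainder 4 (4)
12 ÷ 16 = 0 remainder 12 (C)
Reading remainders bottom-up:
= 0xC4E7


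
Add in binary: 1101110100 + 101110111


Align and add column by column (LSB to MSB, carry propagating):
  01101110100
+ 00101110111
  -----------
  col 0: 0 + 1 + 0 (carry in) = 1 → bit 1, carry out 0
  col 1: 0 + 1 + 0 (carry in) = 1 → bit 1, carry out 0
  col 2: 1 + 1 + 0 (carry in) = 2 → bit 0, carry out 1
  col 3: 0 + 0 + 1 (carry in) = 1 → bit 1, carry out 0
  col 4: 1 + 1 + 0 (carry in) = 2 → bit 0, carry out 1
  col 5: 1 + 1 + 1 (carry in) = 3 → bit 1, carry out 1
  col 6: 1 + 1 + 1 (carry in) = 3 → bit 1, carry out 1
  col 7: 0 + 0 + 1 (carry in) = 1 → bit 1, carry out 0
  col 8: 1 + 1 + 0 (carry in) = 2 → bit 0, carry out 1
  col 9: 1 + 0 + 1 (carry in) = 2 → bit 0, carry out 1
  col 10: 0 + 0 + 1 (carry in) = 1 → bit 1, carry out 0
Reading bits MSB→LSB: 10011101011
Strip leading zeros: 10011101011
= 10011101011


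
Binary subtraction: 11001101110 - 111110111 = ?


Align and subtract column by column (LSB to MSB, borrowing when needed):
  11001101110
- 00111110111
  -----------
  col 0: (0 - 0 borrow-in) - 1 → borrow from next column: (0+2) - 1 = 1, borrow out 1
  col 1: (1 - 1 borrow-in) - 1 → borrow from next column: (0+2) - 1 = 1, borrow out 1
  col 2: (1 - 1 borrow-in) - 1 → borrow from next column: (0+2) - 1 = 1, borrow out 1
  col 3: (1 - 1 borrow-in) - 0 → 0 - 0 = 0, borrow out 0
  col 4: (0 - 0 borrow-in) - 1 → borrow from next column: (0+2) - 1 = 1, borrow out 1
  col 5: (1 - 1 borrow-in) - 1 → borrow from next column: (0+2) - 1 = 1, borrow out 1
  col 6: (1 - 1 borrow-in) - 1 → borrow from next column: (0+2) - 1 = 1, borrow out 1
  col 7: (0 - 1 borrow-in) - 1 → borrow from next column: (-1+2) - 1 = 0, borrow out 1
  col 8: (0 - 1 borrow-in) - 1 → borrow from next column: (-1+2) - 1 = 0, borrow out 1
  col 9: (1 - 1 borrow-in) - 0 → 0 - 0 = 0, borrow out 0
  col 10: (1 - 0 borrow-in) - 0 → 1 - 0 = 1, borrow out 0
Reading bits MSB→LSB: 10001110111
Strip leading zeros: 10001110111
= 10001110111


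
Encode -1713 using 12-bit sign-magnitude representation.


Sign bit: 1 (negative)
Magnitude: 1713 = 11010110001
= 111010110001


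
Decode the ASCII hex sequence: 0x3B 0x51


Codes (hex): 0x3B 0x51
Per-code ASCII lookup:
  0x3B = 59  (special character) → ';'
  0x51 = 81  (range 65-90: uppercase, 81 - 65 = 16) → 'Q'
= ';Q'


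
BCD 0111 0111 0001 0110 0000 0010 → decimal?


Each 4-bit group → digit:
  0111 → 7
  0111 → 7
  0001 → 1
  0110 → 6
  0000 → 0
  0010 → 2
= 771602


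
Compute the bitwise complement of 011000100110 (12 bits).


Original: 011000100110
Invert all bits:
  bit 0: 0 → 1
  bit 1: 1 → 0
  bit 2: 1 → 0
  bit 3: 0 → 1
  bit 4: 0 → 1
  bit 5: 0 → 1
  bit 6: 1 → 0
  bit 7: 0 → 1
  bit 8: 0 → 1
  bit 9: 1 → 0
  bit 10: 1 → 0
  bit 11: 0 → 1
= 100111011001


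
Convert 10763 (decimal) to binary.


Divide by 2 repeatedly:
10763 ÷ 2 = 5381 remainder 1
5381 ÷ 2 = 2690 remainder 1
2690 ÷ 2 = 1345 remainder 0
1345 ÷ 2 = 672 remainder 1
672 ÷ 2 = 336 remainder 0
336 ÷ 2 = 168 remainder 0
168 ÷ 2 = 84 remainder 0
84 ÷ 2 = 42 remainder 0
42 ÷ 2 = 21 remainder 0
21 ÷ 2 = 10 remainder 1
10 ÷ 2 = 5 remainder 0
5 ÷ 2 = 2 remainder 1
2 ÷ 2 = 1 remainder 0
1 ÷ 2 = 0 remainder 1
Reading remainders bottom-up:
= 10101000001011


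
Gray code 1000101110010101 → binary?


Gray code: 1000101110010101
MSB stays the same: 1
Each subsequent bit = prev_binary XOR current_gray:
  B[1] = 1 XOR 0 = 1
  B[2] = 1 XOR 0 = 1
  B[3] = 1 XOR 0 = 1
  B[4] = 1 XOR 1 = 0
  B[5] = 0 XOR 0 = 0
  B[6] = 0 XOR 1 = 1
  B[7] = 1 XOR 1 = 0
  B[8] = 0 XOR 1 = 1
  B[9] = 1 XOR 0 = 1
  B[10] = 1 XOR 0 = 1
  B[11] = 1 XOR 1 = 0
  B[12] = 0 XOR 0 = 0
  B[13] = 0 XOR 1 = 1
  B[14] = 1 XOR 0 = 1
  B[15] = 1 XOR 1 = 0
= 1111001011100110 (62182 decimal)


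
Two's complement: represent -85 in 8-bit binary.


Original: 01010101
Step 1 - Invert all bits: 10101010
Step 2 - Add 1: 10101010 + 1
= 10101011 (represents -85)


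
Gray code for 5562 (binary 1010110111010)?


Binary: 1010110111010
Gray code: G = B XOR (B >> 1)
B >> 1 = 0101011011101
1010110111010 XOR 0101011011101:
  1 XOR 0 = 1
  0 XOR 1 = 1
  1 XOR 0 = 1
  0 XOR 1 = 1
  1 XOR 0 = 1
  1 XOR 1 = 0
  0 XOR 1 = 1
  1 XOR 0 = 1
  1 XOR 1 = 0
  1 XOR 1 = 0
  0 XOR 1 = 1
  1 XOR 0 = 1
  0 XOR 1 = 1
= 1111101100111


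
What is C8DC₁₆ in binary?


Each hex digit → 4 binary bits:
  C = 1100
  8 = 1000
  D = 1101
  C = 1100
Concatenate: 1100 1000 1101 1100
= 1100100011011100


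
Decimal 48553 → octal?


Divide by 8 repeatedly:
48553 ÷ 8 = 6069 remainder 1
6069 ÷ 8 = 758 remainder 5
758 ÷ 8 = 94 remainder 6
94 ÷ 8 = 11 remainder 6
11 ÷ 8 = 1 remainder 3
1 ÷ 8 = 0 remainder 1
Reading remainders bottom-up:
= 0o136651


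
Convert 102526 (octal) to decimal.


Positional values:
Position 0: 6 × 8^0 = 6
Position 1: 2 × 8^1 = 16
Position 2: 5 × 8^2 = 320
Position 3: 2 × 8^3 = 1024
Position 4: 0 × 8^4 = 0
Position 5: 1 × 8^5 = 32768
Sum = 6 + 16 + 320 + 1024 + 0 + 32768
= 34134


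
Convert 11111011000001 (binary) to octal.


Group into 3-bit groups: 011111011000001
  011 = 3
  111 = 7
  011 = 3
  000 = 0
  001 = 1
= 0o37301


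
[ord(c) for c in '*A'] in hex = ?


String: '*A'  (2 characters)
Per-character ASCII lookup:
  '*': special character: '*' = 42 → 0x2A
  'A': uppercase starts at 65: 'A' = 65 + 0 = 65 → 0x41
= 0x2A 0x41


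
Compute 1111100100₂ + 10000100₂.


Align and add column by column (LSB to MSB, carry propagating):
  01111100100
+ 00010000100
  -----------
  col 0: 0 + 0 + 0 (carry in) = 0 → bit 0, carry out 0
  col 1: 0 + 0 + 0 (carry in) = 0 → bit 0, carry out 0
  col 2: 1 + 1 + 0 (carry in) = 2 → bit 0, carry out 1
  col 3: 0 + 0 + 1 (carry in) = 1 → bit 1, carry out 0
  col 4: 0 + 0 + 0 (carry in) = 0 → bit 0, carry out 0
  col 5: 1 + 0 + 0 (carry in) = 1 → bit 1, carry out 0
  col 6: 1 + 0 + 0 (carry in) = 1 → bit 1, carry out 0
  col 7: 1 + 1 + 0 (carry in) = 2 → bit 0, carry out 1
  col 8: 1 + 0 + 1 (carry in) = 2 → bit 0, carry out 1
  col 9: 1 + 0 + 1 (carry in) = 2 → bit 0, carry out 1
  col 10: 0 + 0 + 1 (carry in) = 1 → bit 1, carry out 0
Reading bits MSB→LSB: 10001101000
Strip leading zeros: 10001101000
= 10001101000


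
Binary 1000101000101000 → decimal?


Positional values:
Bit 3: 1 × 2^3 = 8
Bit 5: 1 × 2^5 = 32
Bit 9: 1 × 2^9 = 512
Bit 11: 1 × 2^11 = 2048
Bit 15: 1 × 2^15 = 32768
Sum = 8 + 32 + 512 + 2048 + 32768
= 35368


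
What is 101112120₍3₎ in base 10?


Positional values (base 3):
  0 × 3^0 = 0 × 1 = 0
  2 × 3^1 = 2 × 3 = 6
  1 × 3^2 = 1 × 9 = 9
  2 × 3^3 = 2 × 27 = 54
  1 × 3^4 = 1 × 81 = 81
  1 × 3^5 = 1 × 243 = 243
  1 × 3^6 = 1 × 729 = 729
  0 × 3^7 = 0 × 2187 = 0
  1 × 3^8 = 1 × 6561 = 6561
Sum = 0 + 6 + 9 + 54 + 81 + 243 + 729 + 0 + 6561
= 7683


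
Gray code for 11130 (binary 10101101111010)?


Binary: 10101101111010
Gray code: G = B XOR (B >> 1)
B >> 1 = 01010110111101
10101101111010 XOR 01010110111101:
  1 XOR 0 = 1
  0 XOR 1 = 1
  1 XOR 0 = 1
  0 XOR 1 = 1
  1 XOR 0 = 1
  1 XOR 1 = 0
  0 XOR 1 = 1
  1 XOR 0 = 1
  1 XOR 1 = 0
  1 XOR 1 = 0
  1 XOR 1 = 0
  0 XOR 1 = 1
  1 XOR 0 = 1
  0 XOR 1 = 1
= 11111011000111


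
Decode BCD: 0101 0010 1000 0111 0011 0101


Each 4-bit group → digit:
  0101 → 5
  0010 → 2
  1000 → 8
  0111 → 7
  0011 → 3
  0101 → 5
= 528735


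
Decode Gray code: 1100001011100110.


Gray code: 1100001011100110
MSB stays the same: 1
Each subsequent bit = prev_binary XOR current_gray:
  B[1] = 1 XOR 1 = 0
  B[2] = 0 XOR 0 = 0
  B[3] = 0 XOR 0 = 0
  B[4] = 0 XOR 0 = 0
  B[5] = 0 XOR 0 = 0
  B[6] = 0 XOR 1 = 1
  B[7] = 1 XOR 0 = 1
  B[8] = 1 XOR 1 = 0
  B[9] = 0 XOR 1 = 1
  B[10] = 1 XOR 1 = 0
  B[11] = 0 XOR 0 = 0
  B[12] = 0 XOR 0 = 0
  B[13] = 0 XOR 1 = 1
  B[14] = 1 XOR 1 = 0
  B[15] = 0 XOR 0 = 0
= 1000001101000100 (33604 decimal)


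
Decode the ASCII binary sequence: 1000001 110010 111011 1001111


Codes (binary): 1000001 110010 111011 1001111
Per-code ASCII lookup:
  1000001 = 65  (range 65-90: uppercase, 65 - 65 = 0) → 'A'
  110010 = 50  (range 48-57: digits, 50 - 48 = 2) → '2'
  111011 = 59  (special character) → ';'
  1001111 = 79  (range 65-90: uppercase, 79 - 65 = 14) → 'O'
= 'A2;O'


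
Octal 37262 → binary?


Each octal digit → 3 binary bits:
  3 = 011
  7 = 111
  2 = 010
  6 = 110
  2 = 010
Concatenate: 011 111 010 110 010
= 011111010110010


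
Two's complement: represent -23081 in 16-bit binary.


Original: 0101101000101001
Step 1 - Invert all bits: 1010010111010110
Step 2 - Add 1: 1010010111010110 + 1
= 1010010111010111 (represents -23081)


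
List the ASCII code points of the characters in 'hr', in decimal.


String: 'hr'  (2 characters)
Per-character ASCII lookup:
  'h': lowercase starts at 97: 'h' = 97 + 7 = 104
  'r': lowercase starts at 97: 'r' = 97 + 17 = 114
= 104 114


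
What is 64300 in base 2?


Divide by 2 repeatedly:
64300 ÷ 2 = 32150 remainder 0
32150 ÷ 2 = 16075 remainder 0
16075 ÷ 2 = 8037 remainder 1
8037 ÷ 2 = 4018 remainder 1
4018 ÷ 2 = 2009 remainder 0
2009 ÷ 2 = 1004 remainder 1
1004 ÷ 2 = 502 remainder 0
502 ÷ 2 = 251 remainder 0
251 ÷ 2 = 125 remainder 1
125 ÷ 2 = 62 remainder 1
62 ÷ 2 = 31 remainder 0
31 ÷ 2 = 15 remainder 1
15 ÷ 2 = 7 remainder 1
7 ÷ 2 = 3 remainder 1
3 ÷ 2 = 1 remainder 1
1 ÷ 2 = 0 remainder 1
Reading remainders bottom-up:
= 1111101100101100


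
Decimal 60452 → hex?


Divide by 16 repeatedly:
60452 ÷ 16 = 3778 remainder 4 (4)
3778 ÷ 16 = 236 remainder 2 (2)
236 ÷ 16 = 14 remainder 12 (C)
14 ÷ 16 = 0 remainder 14 (E)
Reading remainders bottom-up:
= 0xEC24


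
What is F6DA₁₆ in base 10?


Positional values:
Position 0: A × 16^0 = 10 × 1 = 10
Position 1: D × 16^1 = 13 × 16 = 208
Position 2: 6 × 16^2 = 6 × 256 = 1536
Position 3: F × 16^3 = 15 × 4096 = 61440
Sum = 10 + 208 + 1536 + 61440
= 63194


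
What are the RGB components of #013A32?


Hex: #013A32
R = 01₁₆ = 1
G = 3A₁₆ = 58
B = 32₁₆ = 50
= RGB(1, 58, 50)


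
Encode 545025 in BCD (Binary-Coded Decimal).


Each digit → 4-bit binary:
  5 → 0101
  4 → 0100
  5 → 0101
  0 → 0000
  2 → 0010
  5 → 0101
= 0101 0100 0101 0000 0010 0101


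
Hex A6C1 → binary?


Each hex digit → 4 binary bits:
  A = 1010
  6 = 0110
  C = 1100
  1 = 0001
Concatenate: 1010 0110 1100 0001
= 1010011011000001


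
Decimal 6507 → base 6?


Divide by 6 repeatedly:
6507 ÷ 6 = 1084 remainder 3
1084 ÷ 6 = 180 remainder 4
180 ÷ 6 = 30 remainder 0
30 ÷ 6 = 5 remainder 0
5 ÷ 6 = 0 remainder 5
Reading remainders bottom-up:
= 50043


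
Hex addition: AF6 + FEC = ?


Align and add column by column (LSB to MSB, each column mod 16 with carry):
  0AF6
+ 0FEC
  ----
  col 0: 6(6) + C(12) + 0 (carry in) = 18 → 2(2), carry out 1
  col 1: F(15) + E(14) + 1 (carry in) = 30 → E(14), carry out 1
  col 2: A(10) + F(15) + 1 (carry in) = 26 → A(10), carry out 1
  col 3: 0(0) + 0(0) + 1 (carry in) = 1 → 1(1), carry out 0
Reading digits MSB→LSB: 1AE2
Strip leading zeros: 1AE2
= 0x1AE2


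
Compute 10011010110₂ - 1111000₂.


Align and subtract column by column (LSB to MSB, borrowing when needed):
  10011010110
- 00001111000
  -----------
  col 0: (0 - 0 borrow-in) - 0 → 0 - 0 = 0, borrow out 0
  col 1: (1 - 0 borrow-in) - 0 → 1 - 0 = 1, borrow out 0
  col 2: (1 - 0 borrow-in) - 0 → 1 - 0 = 1, borrow out 0
  col 3: (0 - 0 borrow-in) - 1 → borrow from next column: (0+2) - 1 = 1, borrow out 1
  col 4: (1 - 1 borrow-in) - 1 → borrow from next column: (0+2) - 1 = 1, borrow out 1
  col 5: (0 - 1 borrow-in) - 1 → borrow from next column: (-1+2) - 1 = 0, borrow out 1
  col 6: (1 - 1 borrow-in) - 1 → borrow from next column: (0+2) - 1 = 1, borrow out 1
  col 7: (1 - 1 borrow-in) - 0 → 0 - 0 = 0, borrow out 0
  col 8: (0 - 0 borrow-in) - 0 → 0 - 0 = 0, borrow out 0
  col 9: (0 - 0 borrow-in) - 0 → 0 - 0 = 0, borrow out 0
  col 10: (1 - 0 borrow-in) - 0 → 1 - 0 = 1, borrow out 0
Reading bits MSB→LSB: 10001011110
Strip leading zeros: 10001011110
= 10001011110


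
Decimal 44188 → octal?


Divide by 8 repeatedly:
44188 ÷ 8 = 5523 remainder 4
5523 ÷ 8 = 690 remainder 3
690 ÷ 8 = 86 remainder 2
86 ÷ 8 = 10 remainder 6
10 ÷ 8 = 1 remainder 2
1 ÷ 8 = 0 remainder 1
Reading remainders bottom-up:
= 0o126234


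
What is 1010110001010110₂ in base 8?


Group into 3-bit groups: 001010110001010110
  001 = 1
  010 = 2
  110 = 6
  001 = 1
  010 = 2
  110 = 6
= 0o126126


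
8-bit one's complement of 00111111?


Original: 00111111
Invert all bits:
  bit 0: 0 → 1
  bit 1: 0 → 1
  bit 2: 1 → 0
  bit 3: 1 → 0
  bit 4: 1 → 0
  bit 5: 1 → 0
  bit 6: 1 → 0
  bit 7: 1 → 0
= 11000000


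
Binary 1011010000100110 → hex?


Group into 4-bit nibbles: 1011010000100110
  1011 = B
  0100 = 4
  0010 = 2
  0110 = 6
= 0xB426


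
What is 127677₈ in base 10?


Positional values:
Position 0: 7 × 8^0 = 7
Position 1: 7 × 8^1 = 56
Position 2: 6 × 8^2 = 384
Position 3: 7 × 8^3 = 3584
Position 4: 2 × 8^4 = 8192
Position 5: 1 × 8^5 = 32768
Sum = 7 + 56 + 384 + 3584 + 8192 + 32768
= 44991


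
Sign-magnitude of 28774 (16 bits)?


Sign bit: 0 (positive)
Magnitude: 28774 = 111000001100110
= 0111000001100110


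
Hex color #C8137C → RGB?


Hex: #C8137C
R = C8₁₆ = 200
G = 13₁₆ = 19
B = 7C₁₆ = 124
= RGB(200, 19, 124)


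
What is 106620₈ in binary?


Each octal digit → 3 binary bits:
  1 = 001
  0 = 000
  6 = 110
  6 = 110
  2 = 010
  0 = 000
Concatenate: 001 000 110 110 010 000
= 001000110110010000


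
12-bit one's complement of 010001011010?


Original: 010001011010
Invert all bits:
  bit 0: 0 → 1
  bit 1: 1 → 0
  bit 2: 0 → 1
  bit 3: 0 → 1
  bit 4: 0 → 1
  bit 5: 1 → 0
  bit 6: 0 → 1
  bit 7: 1 → 0
  bit 8: 1 → 0
  bit 9: 0 → 1
  bit 10: 1 → 0
  bit 11: 0 → 1
= 101110100101


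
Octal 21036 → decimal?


Positional values:
Position 0: 6 × 8^0 = 6
Position 1: 3 × 8^1 = 24
Position 2: 0 × 8^2 = 0
Position 3: 1 × 8^3 = 512
Position 4: 2 × 8^4 = 8192
Sum = 6 + 24 + 0 + 512 + 8192
= 8734


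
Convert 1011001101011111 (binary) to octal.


Group into 3-bit groups: 001011001101011111
  001 = 1
  011 = 3
  001 = 1
  101 = 5
  011 = 3
  111 = 7
= 0o131537


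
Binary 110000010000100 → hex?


Group into 4-bit nibbles: 0110000010000100
  0110 = 6
  0000 = 0
  1000 = 8
  0100 = 4
= 0x6084


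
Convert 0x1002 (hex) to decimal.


Positional values:
Position 0: 2 × 16^0 = 2 × 1 = 2
Position 1: 0 × 16^1 = 0 × 16 = 0
Position 2: 0 × 16^2 = 0 × 256 = 0
Position 3: 1 × 16^3 = 1 × 4096 = 4096
Sum = 2 + 0 + 0 + 4096
= 4098


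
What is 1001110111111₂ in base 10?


Positional values:
Bit 0: 1 × 2^0 = 1
Bit 1: 1 × 2^1 = 2
Bit 2: 1 × 2^2 = 4
Bit 3: 1 × 2^3 = 8
Bit 4: 1 × 2^4 = 16
Bit 5: 1 × 2^5 = 32
Bit 7: 1 × 2^7 = 128
Bit 8: 1 × 2^8 = 256
Bit 9: 1 × 2^9 = 512
Bit 12: 1 × 2^12 = 4096
Sum = 1 + 2 + 4 + 8 + 16 + 32 + 128 + 256 + 512 + 4096
= 5055


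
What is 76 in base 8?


Divide by 8 repeatedly:
76 ÷ 8 = 9 remainder 4
9 ÷ 8 = 1 remainder 1
1 ÷ 8 = 0 remainder 1
Reading remainders bottom-up:
= 0o114


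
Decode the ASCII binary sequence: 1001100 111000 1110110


Codes (binary): 1001100 111000 1110110
Per-code ASCII lookup:
  1001100 = 76  (range 65-90: uppercase, 76 - 65 = 11) → 'L'
  111000 = 56  (range 48-57: digits, 56 - 48 = 8) → '8'
  1110110 = 118  (range 97-122: lowercase, 118 - 97 = 21) → 'v'
= 'L8v'


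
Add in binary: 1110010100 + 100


Align and add column by column (LSB to MSB, carry propagating):
  01110010100
+ 00000000100
  -----------
  col 0: 0 + 0 + 0 (carry in) = 0 → bit 0, carry out 0
  col 1: 0 + 0 + 0 (carry in) = 0 → bit 0, carry out 0
  col 2: 1 + 1 + 0 (carry in) = 2 → bit 0, carry out 1
  col 3: 0 + 0 + 1 (carry in) = 1 → bit 1, carry out 0
  col 4: 1 + 0 + 0 (carry in) = 1 → bit 1, carry out 0
  col 5: 0 + 0 + 0 (carry in) = 0 → bit 0, carry out 0
  col 6: 0 + 0 + 0 (carry in) = 0 → bit 0, carry out 0
  col 7: 1 + 0 + 0 (carry in) = 1 → bit 1, carry out 0
  col 8: 1 + 0 + 0 (carry in) = 1 → bit 1, carry out 0
  col 9: 1 + 0 + 0 (carry in) = 1 → bit 1, carry out 0
  col 10: 0 + 0 + 0 (carry in) = 0 → bit 0, carry out 0
Reading bits MSB→LSB: 01110011000
Strip leading zeros: 1110011000
= 1110011000


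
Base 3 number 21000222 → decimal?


Positional values (base 3):
  2 × 3^0 = 2 × 1 = 2
  2 × 3^1 = 2 × 3 = 6
  2 × 3^2 = 2 × 9 = 18
  0 × 3^3 = 0 × 27 = 0
  0 × 3^4 = 0 × 81 = 0
  0 × 3^5 = 0 × 243 = 0
  1 × 3^6 = 1 × 729 = 729
  2 × 3^7 = 2 × 2187 = 4374
Sum = 2 + 6 + 18 + 0 + 0 + 0 + 729 + 4374
= 5129


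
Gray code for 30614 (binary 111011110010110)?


Binary: 111011110010110
Gray code: G = B XOR (B >> 1)
B >> 1 = 011101111001011
111011110010110 XOR 011101111001011:
  1 XOR 0 = 1
  1 XOR 1 = 0
  1 XOR 1 = 0
  0 XOR 1 = 1
  1 XOR 0 = 1
  1 XOR 1 = 0
  1 XOR 1 = 0
  1 XOR 1 = 0
  0 XOR 1 = 1
  0 XOR 0 = 0
  1 XOR 0 = 1
  0 XOR 1 = 1
  1 XOR 0 = 1
  1 XOR 1 = 0
  0 XOR 1 = 1
= 100110001011101


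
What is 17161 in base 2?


Divide by 2 repeatedly:
17161 ÷ 2 = 8580 remainder 1
8580 ÷ 2 = 4290 remainder 0
4290 ÷ 2 = 2145 remainder 0
2145 ÷ 2 = 1072 remainder 1
1072 ÷ 2 = 536 remainder 0
536 ÷ 2 = 268 remainder 0
268 ÷ 2 = 134 remainder 0
134 ÷ 2 = 67 remainder 0
67 ÷ 2 = 33 remainder 1
33 ÷ 2 = 16 remainder 1
16 ÷ 2 = 8 remainder 0
8 ÷ 2 = 4 remainder 0
4 ÷ 2 = 2 remainder 0
2 ÷ 2 = 1 remainder 0
1 ÷ 2 = 0 remainder 1
Reading remainders bottom-up:
= 100001100001001


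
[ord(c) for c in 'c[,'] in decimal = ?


String: 'c[,'  (3 characters)
Per-character ASCII lookup:
  'c': lowercase starts at 97: 'c' = 97 + 2 = 99
  '[': special character: '[' = 91
  ',': special character: ',' = 44
= 99 91 44


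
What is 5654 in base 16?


Divide by 16 repeatedly:
5654 ÷ 16 = 353 remainder 6 (6)
353 ÷ 16 = 22 remainder 1 (1)
22 ÷ 16 = 1 remainder 6 (6)
1 ÷ 16 = 0 remainder 1 (1)
Reading remainders bottom-up:
= 0x1616


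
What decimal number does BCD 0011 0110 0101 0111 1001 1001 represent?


Each 4-bit group → digit:
  0011 → 3
  0110 → 6
  0101 → 5
  0111 → 7
  1001 → 9
  1001 → 9
= 365799


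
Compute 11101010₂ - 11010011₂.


Align and subtract column by column (LSB to MSB, borrowing when needed):
  11101010
- 11010011
  --------
  col 0: (0 - 0 borrow-in) - 1 → borrow from next column: (0+2) - 1 = 1, borrow out 1
  col 1: (1 - 1 borrow-in) - 1 → borrow from next column: (0+2) - 1 = 1, borrow out 1
  col 2: (0 - 1 borrow-in) - 0 → borrow from next column: (-1+2) - 0 = 1, borrow out 1
  col 3: (1 - 1 borrow-in) - 0 → 0 - 0 = 0, borrow out 0
  col 4: (0 - 0 borrow-in) - 1 → borrow from next column: (0+2) - 1 = 1, borrow out 1
  col 5: (1 - 1 borrow-in) - 0 → 0 - 0 = 0, borrow out 0
  col 6: (1 - 0 borrow-in) - 1 → 1 - 1 = 0, borrow out 0
  col 7: (1 - 0 borrow-in) - 1 → 1 - 1 = 0, borrow out 0
Reading bits MSB→LSB: 00010111
Strip leading zeros: 10111
= 10111


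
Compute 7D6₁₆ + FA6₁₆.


Align and add column by column (LSB to MSB, each column mod 16 with carry):
  07D6
+ 0FA6
  ----
  col 0: 6(6) + 6(6) + 0 (carry in) = 12 → C(12), carry out 0
  col 1: D(13) + A(10) + 0 (carry in) = 23 → 7(7), carry out 1
  col 2: 7(7) + F(15) + 1 (carry in) = 23 → 7(7), carry out 1
  col 3: 0(0) + 0(0) + 1 (carry in) = 1 → 1(1), carry out 0
Reading digits MSB→LSB: 177C
Strip leading zeros: 177C
= 0x177C


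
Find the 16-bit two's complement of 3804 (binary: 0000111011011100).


Original: 0000111011011100
Step 1 - Invert all bits: 1111000100100011
Step 2 - Add 1: 1111000100100011 + 1
= 1111000100100100 (represents -3804)


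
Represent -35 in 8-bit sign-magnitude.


Sign bit: 1 (negative)
Magnitude: 35 = 0100011
= 10100011


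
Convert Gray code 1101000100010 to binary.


Gray code: 1101000100010
MSB stays the same: 1
Each subsequent bit = prev_binary XOR current_gray:
  B[1] = 1 XOR 1 = 0
  B[2] = 0 XOR 0 = 0
  B[3] = 0 XOR 1 = 1
  B[4] = 1 XOR 0 = 1
  B[5] = 1 XOR 0 = 1
  B[6] = 1 XOR 0 = 1
  B[7] = 1 XOR 1 = 0
  B[8] = 0 XOR 0 = 0
  B[9] = 0 XOR 0 = 0
  B[10] = 0 XOR 0 = 0
  B[11] = 0 XOR 1 = 1
  B[12] = 1 XOR 0 = 1
= 1001111000011 (5059 decimal)


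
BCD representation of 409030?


Each digit → 4-bit binary:
  4 → 0100
  0 → 0000
  9 → 1001
  0 → 0000
  3 → 0011
  0 → 0000
= 0100 0000 1001 0000 0011 0000


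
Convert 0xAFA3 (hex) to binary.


Each hex digit → 4 binary bits:
  A = 1010
  F = 1111
  A = 1010
  3 = 0011
Concatenate: 1010 1111 1010 0011
= 1010111110100011


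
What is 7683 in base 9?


Divide by 9 repeatedly:
7683 ÷ 9 = 853 remainder 6
853 ÷ 9 = 94 remainder 7
94 ÷ 9 = 10 remainder 4
10 ÷ 9 = 1 remainder 1
1 ÷ 9 = 0 remainder 1
Reading remainders bottom-up:
= 11476


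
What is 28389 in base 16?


Divide by 16 repeatedly:
28389 ÷ 16 = 1774 remainder 5 (5)
1774 ÷ 16 = 110 remainder 14 (E)
110 ÷ 16 = 6 remainder 14 (E)
6 ÷ 16 = 0 remainder 6 (6)
Reading remainders bottom-up:
= 0x6EE5


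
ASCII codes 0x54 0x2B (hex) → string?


Codes (hex): 0x54 0x2B
Per-code ASCII lookup:
  0x54 = 84  (range 65-90: uppercase, 84 - 65 = 19) → 'T'
  0x2B = 43  (special character) → '+'
= 'T+'


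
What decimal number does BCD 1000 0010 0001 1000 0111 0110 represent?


Each 4-bit group → digit:
  1000 → 8
  0010 → 2
  0001 → 1
  1000 → 8
  0111 → 7
  0110 → 6
= 821876


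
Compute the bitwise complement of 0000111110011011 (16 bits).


Original: 0000111110011011
Invert all bits:
  bit 0: 0 → 1
  bit 1: 0 → 1
  bit 2: 0 → 1
  bit 3: 0 → 1
  bit 4: 1 → 0
  bit 5: 1 → 0
  bit 6: 1 → 0
  bit 7: 1 → 0
  bit 8: 1 → 0
  bit 9: 0 → 1
  bit 10: 0 → 1
  bit 11: 1 → 0
  bit 12: 1 → 0
  bit 13: 0 → 1
  bit 14: 1 → 0
  bit 15: 1 → 0
= 1111000001100100


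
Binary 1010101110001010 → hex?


Group into 4-bit nibbles: 1010101110001010
  1010 = A
  1011 = B
  1000 = 8
  1010 = A
= 0xAB8A


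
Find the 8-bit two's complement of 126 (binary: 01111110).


Original: 01111110
Step 1 - Invert all bits: 10000001
Step 2 - Add 1: 10000001 + 1
= 10000010 (represents -126)


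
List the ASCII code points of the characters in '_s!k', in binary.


String: '_s!k'  (4 characters)
Per-character ASCII lookup:
  '_': special character: '_' = 95 → 1011111
  's': lowercase starts at 97: 's' = 97 + 18 = 115 → 1110011
  '!': special character: '!' = 33 → 100001
  'k': lowercase starts at 97: 'k' = 97 + 10 = 107 → 1101011
= 1011111 1110011 100001 1101011


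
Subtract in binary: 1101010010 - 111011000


Align and subtract column by column (LSB to MSB, borrowing when needed):
  1101010010
- 0111011000
  ----------
  col 0: (0 - 0 borrow-in) - 0 → 0 - 0 = 0, borrow out 0
  col 1: (1 - 0 borrow-in) - 0 → 1 - 0 = 1, borrow out 0
  col 2: (0 - 0 borrow-in) - 0 → 0 - 0 = 0, borrow out 0
  col 3: (0 - 0 borrow-in) - 1 → borrow from next column: (0+2) - 1 = 1, borrow out 1
  col 4: (1 - 1 borrow-in) - 1 → borrow from next column: (0+2) - 1 = 1, borrow out 1
  col 5: (0 - 1 borrow-in) - 0 → borrow from next column: (-1+2) - 0 = 1, borrow out 1
  col 6: (1 - 1 borrow-in) - 1 → borrow from next column: (0+2) - 1 = 1, borrow out 1
  col 7: (0 - 1 borrow-in) - 1 → borrow from next column: (-1+2) - 1 = 0, borrow out 1
  col 8: (1 - 1 borrow-in) - 1 → borrow from next column: (0+2) - 1 = 1, borrow out 1
  col 9: (1 - 1 borrow-in) - 0 → 0 - 0 = 0, borrow out 0
Reading bits MSB→LSB: 0101111010
Strip leading zeros: 101111010
= 101111010
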